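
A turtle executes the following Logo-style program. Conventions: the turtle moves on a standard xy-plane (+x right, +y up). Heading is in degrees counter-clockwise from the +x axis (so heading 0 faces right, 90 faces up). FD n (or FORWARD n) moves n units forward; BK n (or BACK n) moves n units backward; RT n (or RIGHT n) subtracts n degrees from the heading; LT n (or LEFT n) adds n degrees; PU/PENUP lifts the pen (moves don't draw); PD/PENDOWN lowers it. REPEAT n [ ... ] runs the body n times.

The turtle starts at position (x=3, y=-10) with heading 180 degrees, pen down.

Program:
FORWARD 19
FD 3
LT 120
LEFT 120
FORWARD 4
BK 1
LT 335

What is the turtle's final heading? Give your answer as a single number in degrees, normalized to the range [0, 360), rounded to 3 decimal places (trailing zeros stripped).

Executing turtle program step by step:
Start: pos=(3,-10), heading=180, pen down
FD 19: (3,-10) -> (-16,-10) [heading=180, draw]
FD 3: (-16,-10) -> (-19,-10) [heading=180, draw]
LT 120: heading 180 -> 300
LT 120: heading 300 -> 60
FD 4: (-19,-10) -> (-17,-6.536) [heading=60, draw]
BK 1: (-17,-6.536) -> (-17.5,-7.402) [heading=60, draw]
LT 335: heading 60 -> 35
Final: pos=(-17.5,-7.402), heading=35, 4 segment(s) drawn

Answer: 35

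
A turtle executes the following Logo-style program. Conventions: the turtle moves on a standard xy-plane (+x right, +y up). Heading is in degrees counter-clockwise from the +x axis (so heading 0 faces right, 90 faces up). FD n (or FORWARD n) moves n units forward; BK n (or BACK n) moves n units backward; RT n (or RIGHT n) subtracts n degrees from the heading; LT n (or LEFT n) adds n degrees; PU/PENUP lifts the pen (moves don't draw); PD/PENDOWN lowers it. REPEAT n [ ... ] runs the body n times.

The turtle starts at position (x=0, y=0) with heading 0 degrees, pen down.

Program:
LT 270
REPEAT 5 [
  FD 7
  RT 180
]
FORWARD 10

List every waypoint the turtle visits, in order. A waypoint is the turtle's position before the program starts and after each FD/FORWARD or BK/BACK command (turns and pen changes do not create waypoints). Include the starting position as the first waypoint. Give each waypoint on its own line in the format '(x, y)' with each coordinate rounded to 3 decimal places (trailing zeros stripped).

Executing turtle program step by step:
Start: pos=(0,0), heading=0, pen down
LT 270: heading 0 -> 270
REPEAT 5 [
  -- iteration 1/5 --
  FD 7: (0,0) -> (0,-7) [heading=270, draw]
  RT 180: heading 270 -> 90
  -- iteration 2/5 --
  FD 7: (0,-7) -> (0,0) [heading=90, draw]
  RT 180: heading 90 -> 270
  -- iteration 3/5 --
  FD 7: (0,0) -> (0,-7) [heading=270, draw]
  RT 180: heading 270 -> 90
  -- iteration 4/5 --
  FD 7: (0,-7) -> (0,0) [heading=90, draw]
  RT 180: heading 90 -> 270
  -- iteration 5/5 --
  FD 7: (0,0) -> (0,-7) [heading=270, draw]
  RT 180: heading 270 -> 90
]
FD 10: (0,-7) -> (0,3) [heading=90, draw]
Final: pos=(0,3), heading=90, 6 segment(s) drawn
Waypoints (7 total):
(0, 0)
(0, -7)
(0, 0)
(0, -7)
(0, 0)
(0, -7)
(0, 3)

Answer: (0, 0)
(0, -7)
(0, 0)
(0, -7)
(0, 0)
(0, -7)
(0, 3)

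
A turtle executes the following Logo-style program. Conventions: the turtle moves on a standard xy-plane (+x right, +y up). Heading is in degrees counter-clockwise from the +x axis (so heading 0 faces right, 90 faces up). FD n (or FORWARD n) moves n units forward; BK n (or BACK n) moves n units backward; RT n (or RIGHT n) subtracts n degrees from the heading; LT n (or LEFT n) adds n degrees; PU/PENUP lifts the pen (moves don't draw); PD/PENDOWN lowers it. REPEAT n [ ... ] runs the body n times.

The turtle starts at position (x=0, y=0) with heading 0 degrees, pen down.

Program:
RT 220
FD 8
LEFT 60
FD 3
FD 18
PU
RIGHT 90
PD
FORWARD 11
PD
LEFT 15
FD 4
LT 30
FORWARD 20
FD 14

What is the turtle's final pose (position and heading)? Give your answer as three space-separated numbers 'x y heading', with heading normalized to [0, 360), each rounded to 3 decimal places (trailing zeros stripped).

Answer: -62.733 25.942 155

Derivation:
Executing turtle program step by step:
Start: pos=(0,0), heading=0, pen down
RT 220: heading 0 -> 140
FD 8: (0,0) -> (-6.128,5.142) [heading=140, draw]
LT 60: heading 140 -> 200
FD 3: (-6.128,5.142) -> (-8.947,4.116) [heading=200, draw]
FD 18: (-8.947,4.116) -> (-25.862,-2.04) [heading=200, draw]
PU: pen up
RT 90: heading 200 -> 110
PD: pen down
FD 11: (-25.862,-2.04) -> (-29.624,8.296) [heading=110, draw]
PD: pen down
LT 15: heading 110 -> 125
FD 4: (-29.624,8.296) -> (-31.918,11.573) [heading=125, draw]
LT 30: heading 125 -> 155
FD 20: (-31.918,11.573) -> (-50.045,20.025) [heading=155, draw]
FD 14: (-50.045,20.025) -> (-62.733,25.942) [heading=155, draw]
Final: pos=(-62.733,25.942), heading=155, 7 segment(s) drawn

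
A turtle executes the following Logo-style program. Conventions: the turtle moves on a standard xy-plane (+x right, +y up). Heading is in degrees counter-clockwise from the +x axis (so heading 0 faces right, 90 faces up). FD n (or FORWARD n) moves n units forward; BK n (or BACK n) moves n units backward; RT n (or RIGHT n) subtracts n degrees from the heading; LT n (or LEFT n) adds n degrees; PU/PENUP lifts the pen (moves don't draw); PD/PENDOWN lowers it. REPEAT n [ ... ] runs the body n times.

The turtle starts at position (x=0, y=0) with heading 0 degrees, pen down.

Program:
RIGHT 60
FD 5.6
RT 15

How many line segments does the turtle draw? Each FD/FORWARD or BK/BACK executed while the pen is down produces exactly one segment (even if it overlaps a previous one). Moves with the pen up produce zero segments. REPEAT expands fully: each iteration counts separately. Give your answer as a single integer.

Answer: 1

Derivation:
Executing turtle program step by step:
Start: pos=(0,0), heading=0, pen down
RT 60: heading 0 -> 300
FD 5.6: (0,0) -> (2.8,-4.85) [heading=300, draw]
RT 15: heading 300 -> 285
Final: pos=(2.8,-4.85), heading=285, 1 segment(s) drawn
Segments drawn: 1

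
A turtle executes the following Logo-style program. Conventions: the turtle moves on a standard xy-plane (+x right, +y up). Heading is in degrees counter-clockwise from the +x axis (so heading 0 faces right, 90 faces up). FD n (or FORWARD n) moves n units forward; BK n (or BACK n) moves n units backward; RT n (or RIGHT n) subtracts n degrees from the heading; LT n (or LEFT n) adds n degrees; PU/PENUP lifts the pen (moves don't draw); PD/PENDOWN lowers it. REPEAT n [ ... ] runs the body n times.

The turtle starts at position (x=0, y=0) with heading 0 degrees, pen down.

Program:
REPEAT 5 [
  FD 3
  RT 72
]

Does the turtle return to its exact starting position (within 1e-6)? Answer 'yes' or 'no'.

Executing turtle program step by step:
Start: pos=(0,0), heading=0, pen down
REPEAT 5 [
  -- iteration 1/5 --
  FD 3: (0,0) -> (3,0) [heading=0, draw]
  RT 72: heading 0 -> 288
  -- iteration 2/5 --
  FD 3: (3,0) -> (3.927,-2.853) [heading=288, draw]
  RT 72: heading 288 -> 216
  -- iteration 3/5 --
  FD 3: (3.927,-2.853) -> (1.5,-4.617) [heading=216, draw]
  RT 72: heading 216 -> 144
  -- iteration 4/5 --
  FD 3: (1.5,-4.617) -> (-0.927,-2.853) [heading=144, draw]
  RT 72: heading 144 -> 72
  -- iteration 5/5 --
  FD 3: (-0.927,-2.853) -> (0,0) [heading=72, draw]
  RT 72: heading 72 -> 0
]
Final: pos=(0,0), heading=0, 5 segment(s) drawn

Start position: (0, 0)
Final position: (0, 0)
Distance = 0; < 1e-6 -> CLOSED

Answer: yes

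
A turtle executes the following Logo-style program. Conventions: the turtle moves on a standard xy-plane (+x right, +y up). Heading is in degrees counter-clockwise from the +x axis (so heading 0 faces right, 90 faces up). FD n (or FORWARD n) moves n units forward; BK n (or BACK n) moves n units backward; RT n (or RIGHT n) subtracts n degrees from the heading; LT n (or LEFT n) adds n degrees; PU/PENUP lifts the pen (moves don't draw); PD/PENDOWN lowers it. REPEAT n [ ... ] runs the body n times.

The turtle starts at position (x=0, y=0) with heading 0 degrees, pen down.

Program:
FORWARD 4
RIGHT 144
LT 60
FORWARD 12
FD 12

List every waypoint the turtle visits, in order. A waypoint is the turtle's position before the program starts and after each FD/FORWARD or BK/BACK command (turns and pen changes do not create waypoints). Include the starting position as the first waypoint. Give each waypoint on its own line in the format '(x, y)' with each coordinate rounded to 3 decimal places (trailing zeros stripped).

Executing turtle program step by step:
Start: pos=(0,0), heading=0, pen down
FD 4: (0,0) -> (4,0) [heading=0, draw]
RT 144: heading 0 -> 216
LT 60: heading 216 -> 276
FD 12: (4,0) -> (5.254,-11.934) [heading=276, draw]
FD 12: (5.254,-11.934) -> (6.509,-23.869) [heading=276, draw]
Final: pos=(6.509,-23.869), heading=276, 3 segment(s) drawn
Waypoints (4 total):
(0, 0)
(4, 0)
(5.254, -11.934)
(6.509, -23.869)

Answer: (0, 0)
(4, 0)
(5.254, -11.934)
(6.509, -23.869)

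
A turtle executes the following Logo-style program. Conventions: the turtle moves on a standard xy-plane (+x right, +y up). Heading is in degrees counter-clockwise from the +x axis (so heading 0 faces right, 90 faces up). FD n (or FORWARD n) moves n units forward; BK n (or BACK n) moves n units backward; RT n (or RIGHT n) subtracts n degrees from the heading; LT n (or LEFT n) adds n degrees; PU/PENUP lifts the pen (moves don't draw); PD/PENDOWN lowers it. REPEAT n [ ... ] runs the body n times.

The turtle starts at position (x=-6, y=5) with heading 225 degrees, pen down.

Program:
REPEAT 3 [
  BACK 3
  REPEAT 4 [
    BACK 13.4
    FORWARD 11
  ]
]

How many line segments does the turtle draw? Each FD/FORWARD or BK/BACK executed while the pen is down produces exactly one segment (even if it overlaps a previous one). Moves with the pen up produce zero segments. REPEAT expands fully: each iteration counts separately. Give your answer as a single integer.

Executing turtle program step by step:
Start: pos=(-6,5), heading=225, pen down
REPEAT 3 [
  -- iteration 1/3 --
  BK 3: (-6,5) -> (-3.879,7.121) [heading=225, draw]
  REPEAT 4 [
    -- iteration 1/4 --
    BK 13.4: (-3.879,7.121) -> (5.597,16.597) [heading=225, draw]
    FD 11: (5.597,16.597) -> (-2.182,8.818) [heading=225, draw]
    -- iteration 2/4 --
    BK 13.4: (-2.182,8.818) -> (7.294,18.294) [heading=225, draw]
    FD 11: (7.294,18.294) -> (-0.485,10.515) [heading=225, draw]
    -- iteration 3/4 --
    BK 13.4: (-0.485,10.515) -> (8.991,19.991) [heading=225, draw]
    FD 11: (8.991,19.991) -> (1.212,12.212) [heading=225, draw]
    -- iteration 4/4 --
    BK 13.4: (1.212,12.212) -> (10.688,21.688) [heading=225, draw]
    FD 11: (10.688,21.688) -> (2.91,13.91) [heading=225, draw]
  ]
  -- iteration 2/3 --
  BK 3: (2.91,13.91) -> (5.031,16.031) [heading=225, draw]
  REPEAT 4 [
    -- iteration 1/4 --
    BK 13.4: (5.031,16.031) -> (14.506,25.506) [heading=225, draw]
    FD 11: (14.506,25.506) -> (6.728,17.728) [heading=225, draw]
    -- iteration 2/4 --
    BK 13.4: (6.728,17.728) -> (16.203,27.203) [heading=225, draw]
    FD 11: (16.203,27.203) -> (8.425,19.425) [heading=225, draw]
    -- iteration 3/4 --
    BK 13.4: (8.425,19.425) -> (17.9,28.9) [heading=225, draw]
    FD 11: (17.9,28.9) -> (10.122,21.122) [heading=225, draw]
    -- iteration 4/4 --
    BK 13.4: (10.122,21.122) -> (19.597,30.597) [heading=225, draw]
    FD 11: (19.597,30.597) -> (11.819,22.819) [heading=225, draw]
  ]
  -- iteration 3/3 --
  BK 3: (11.819,22.819) -> (13.94,24.94) [heading=225, draw]
  REPEAT 4 [
    -- iteration 1/4 --
    BK 13.4: (13.94,24.94) -> (23.416,34.416) [heading=225, draw]
    FD 11: (23.416,34.416) -> (15.637,26.637) [heading=225, draw]
    -- iteration 2/4 --
    BK 13.4: (15.637,26.637) -> (25.113,36.113) [heading=225, draw]
    FD 11: (25.113,36.113) -> (17.335,28.335) [heading=225, draw]
    -- iteration 3/4 --
    BK 13.4: (17.335,28.335) -> (26.81,37.81) [heading=225, draw]
    FD 11: (26.81,37.81) -> (19.032,30.032) [heading=225, draw]
    -- iteration 4/4 --
    BK 13.4: (19.032,30.032) -> (28.507,39.507) [heading=225, draw]
    FD 11: (28.507,39.507) -> (20.729,31.729) [heading=225, draw]
  ]
]
Final: pos=(20.729,31.729), heading=225, 27 segment(s) drawn
Segments drawn: 27

Answer: 27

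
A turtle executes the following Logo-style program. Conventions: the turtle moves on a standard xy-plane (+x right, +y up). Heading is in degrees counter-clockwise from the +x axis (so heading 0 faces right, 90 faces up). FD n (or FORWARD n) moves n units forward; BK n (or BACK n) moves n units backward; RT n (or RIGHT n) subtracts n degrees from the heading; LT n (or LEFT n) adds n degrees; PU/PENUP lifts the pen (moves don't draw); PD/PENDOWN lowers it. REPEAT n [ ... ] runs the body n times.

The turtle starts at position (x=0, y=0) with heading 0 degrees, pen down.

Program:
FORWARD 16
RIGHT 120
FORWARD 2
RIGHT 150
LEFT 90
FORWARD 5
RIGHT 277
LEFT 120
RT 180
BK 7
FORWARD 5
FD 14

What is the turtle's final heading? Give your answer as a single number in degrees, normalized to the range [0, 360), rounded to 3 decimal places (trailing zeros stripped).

Executing turtle program step by step:
Start: pos=(0,0), heading=0, pen down
FD 16: (0,0) -> (16,0) [heading=0, draw]
RT 120: heading 0 -> 240
FD 2: (16,0) -> (15,-1.732) [heading=240, draw]
RT 150: heading 240 -> 90
LT 90: heading 90 -> 180
FD 5: (15,-1.732) -> (10,-1.732) [heading=180, draw]
RT 277: heading 180 -> 263
LT 120: heading 263 -> 23
RT 180: heading 23 -> 203
BK 7: (10,-1.732) -> (16.444,1.003) [heading=203, draw]
FD 5: (16.444,1.003) -> (11.841,-0.951) [heading=203, draw]
FD 14: (11.841,-0.951) -> (-1.046,-6.421) [heading=203, draw]
Final: pos=(-1.046,-6.421), heading=203, 6 segment(s) drawn

Answer: 203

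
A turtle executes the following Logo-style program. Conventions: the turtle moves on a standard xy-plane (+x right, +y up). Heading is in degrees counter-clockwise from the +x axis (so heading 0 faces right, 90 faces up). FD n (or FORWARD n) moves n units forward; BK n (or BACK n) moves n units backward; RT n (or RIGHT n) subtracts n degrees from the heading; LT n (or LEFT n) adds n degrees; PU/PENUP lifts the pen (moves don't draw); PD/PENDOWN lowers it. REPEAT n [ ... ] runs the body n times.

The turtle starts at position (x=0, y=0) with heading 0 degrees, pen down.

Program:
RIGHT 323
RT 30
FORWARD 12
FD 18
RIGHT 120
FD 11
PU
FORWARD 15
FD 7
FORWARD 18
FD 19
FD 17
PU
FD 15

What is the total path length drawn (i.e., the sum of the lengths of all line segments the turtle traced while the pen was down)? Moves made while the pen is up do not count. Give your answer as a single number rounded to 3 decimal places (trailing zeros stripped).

Executing turtle program step by step:
Start: pos=(0,0), heading=0, pen down
RT 323: heading 0 -> 37
RT 30: heading 37 -> 7
FD 12: (0,0) -> (11.911,1.462) [heading=7, draw]
FD 18: (11.911,1.462) -> (29.776,3.656) [heading=7, draw]
RT 120: heading 7 -> 247
FD 11: (29.776,3.656) -> (25.478,-6.469) [heading=247, draw]
PU: pen up
FD 15: (25.478,-6.469) -> (19.617,-20.277) [heading=247, move]
FD 7: (19.617,-20.277) -> (16.882,-26.721) [heading=247, move]
FD 18: (16.882,-26.721) -> (9.849,-43.29) [heading=247, move]
FD 19: (9.849,-43.29) -> (2.425,-60.779) [heading=247, move]
FD 17: (2.425,-60.779) -> (-4.217,-76.428) [heading=247, move]
PU: pen up
FD 15: (-4.217,-76.428) -> (-10.078,-90.235) [heading=247, move]
Final: pos=(-10.078,-90.235), heading=247, 3 segment(s) drawn

Segment lengths:
  seg 1: (0,0) -> (11.911,1.462), length = 12
  seg 2: (11.911,1.462) -> (29.776,3.656), length = 18
  seg 3: (29.776,3.656) -> (25.478,-6.469), length = 11
Total = 41

Answer: 41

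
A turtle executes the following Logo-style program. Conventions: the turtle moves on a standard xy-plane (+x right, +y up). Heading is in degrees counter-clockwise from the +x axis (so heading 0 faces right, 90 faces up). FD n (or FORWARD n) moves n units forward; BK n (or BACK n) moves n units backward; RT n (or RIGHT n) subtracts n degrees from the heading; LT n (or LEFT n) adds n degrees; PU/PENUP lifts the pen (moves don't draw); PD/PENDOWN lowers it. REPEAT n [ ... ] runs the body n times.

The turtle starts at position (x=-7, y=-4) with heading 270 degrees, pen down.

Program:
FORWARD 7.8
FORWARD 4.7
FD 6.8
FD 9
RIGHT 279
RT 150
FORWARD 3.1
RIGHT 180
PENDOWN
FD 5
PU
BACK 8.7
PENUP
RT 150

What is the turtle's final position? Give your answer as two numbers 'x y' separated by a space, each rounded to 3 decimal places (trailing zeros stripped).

Executing turtle program step by step:
Start: pos=(-7,-4), heading=270, pen down
FD 7.8: (-7,-4) -> (-7,-11.8) [heading=270, draw]
FD 4.7: (-7,-11.8) -> (-7,-16.5) [heading=270, draw]
FD 6.8: (-7,-16.5) -> (-7,-23.3) [heading=270, draw]
FD 9: (-7,-23.3) -> (-7,-32.3) [heading=270, draw]
RT 279: heading 270 -> 351
RT 150: heading 351 -> 201
FD 3.1: (-7,-32.3) -> (-9.894,-33.411) [heading=201, draw]
RT 180: heading 201 -> 21
PD: pen down
FD 5: (-9.894,-33.411) -> (-5.226,-31.619) [heading=21, draw]
PU: pen up
BK 8.7: (-5.226,-31.619) -> (-13.348,-34.737) [heading=21, move]
PU: pen up
RT 150: heading 21 -> 231
Final: pos=(-13.348,-34.737), heading=231, 6 segment(s) drawn

Answer: -13.348 -34.737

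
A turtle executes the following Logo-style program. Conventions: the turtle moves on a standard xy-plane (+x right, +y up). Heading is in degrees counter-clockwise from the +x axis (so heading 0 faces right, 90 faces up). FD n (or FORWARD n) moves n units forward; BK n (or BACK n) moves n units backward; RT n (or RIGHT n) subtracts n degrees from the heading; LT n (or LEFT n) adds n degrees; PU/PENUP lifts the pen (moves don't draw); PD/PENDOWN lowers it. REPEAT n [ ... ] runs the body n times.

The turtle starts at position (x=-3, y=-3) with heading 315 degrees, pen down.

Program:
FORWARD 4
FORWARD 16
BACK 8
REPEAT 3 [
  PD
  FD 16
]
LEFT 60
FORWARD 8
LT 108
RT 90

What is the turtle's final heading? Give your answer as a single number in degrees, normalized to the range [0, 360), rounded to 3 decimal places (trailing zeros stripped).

Executing turtle program step by step:
Start: pos=(-3,-3), heading=315, pen down
FD 4: (-3,-3) -> (-0.172,-5.828) [heading=315, draw]
FD 16: (-0.172,-5.828) -> (11.142,-17.142) [heading=315, draw]
BK 8: (11.142,-17.142) -> (5.485,-11.485) [heading=315, draw]
REPEAT 3 [
  -- iteration 1/3 --
  PD: pen down
  FD 16: (5.485,-11.485) -> (16.799,-22.799) [heading=315, draw]
  -- iteration 2/3 --
  PD: pen down
  FD 16: (16.799,-22.799) -> (28.113,-34.113) [heading=315, draw]
  -- iteration 3/3 --
  PD: pen down
  FD 16: (28.113,-34.113) -> (39.426,-45.426) [heading=315, draw]
]
LT 60: heading 315 -> 15
FD 8: (39.426,-45.426) -> (47.154,-43.356) [heading=15, draw]
LT 108: heading 15 -> 123
RT 90: heading 123 -> 33
Final: pos=(47.154,-43.356), heading=33, 7 segment(s) drawn

Answer: 33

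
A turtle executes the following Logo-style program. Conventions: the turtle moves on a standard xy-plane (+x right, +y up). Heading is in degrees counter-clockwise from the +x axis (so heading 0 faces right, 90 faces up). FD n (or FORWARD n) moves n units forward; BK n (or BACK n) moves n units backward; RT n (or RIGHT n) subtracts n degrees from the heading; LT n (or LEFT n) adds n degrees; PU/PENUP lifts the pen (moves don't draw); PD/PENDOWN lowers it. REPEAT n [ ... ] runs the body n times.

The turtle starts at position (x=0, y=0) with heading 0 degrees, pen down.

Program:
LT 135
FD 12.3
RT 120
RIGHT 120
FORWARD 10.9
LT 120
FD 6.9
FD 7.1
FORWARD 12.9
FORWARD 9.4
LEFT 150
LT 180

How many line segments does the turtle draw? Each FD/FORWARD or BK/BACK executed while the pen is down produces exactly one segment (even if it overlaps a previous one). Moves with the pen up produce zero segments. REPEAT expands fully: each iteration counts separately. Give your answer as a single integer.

Answer: 6

Derivation:
Executing turtle program step by step:
Start: pos=(0,0), heading=0, pen down
LT 135: heading 0 -> 135
FD 12.3: (0,0) -> (-8.697,8.697) [heading=135, draw]
RT 120: heading 135 -> 15
RT 120: heading 15 -> 255
FD 10.9: (-8.697,8.697) -> (-11.519,-1.831) [heading=255, draw]
LT 120: heading 255 -> 15
FD 6.9: (-11.519,-1.831) -> (-4.854,-0.045) [heading=15, draw]
FD 7.1: (-4.854,-0.045) -> (2.004,1.792) [heading=15, draw]
FD 12.9: (2.004,1.792) -> (14.465,5.131) [heading=15, draw]
FD 9.4: (14.465,5.131) -> (23.545,7.564) [heading=15, draw]
LT 150: heading 15 -> 165
LT 180: heading 165 -> 345
Final: pos=(23.545,7.564), heading=345, 6 segment(s) drawn
Segments drawn: 6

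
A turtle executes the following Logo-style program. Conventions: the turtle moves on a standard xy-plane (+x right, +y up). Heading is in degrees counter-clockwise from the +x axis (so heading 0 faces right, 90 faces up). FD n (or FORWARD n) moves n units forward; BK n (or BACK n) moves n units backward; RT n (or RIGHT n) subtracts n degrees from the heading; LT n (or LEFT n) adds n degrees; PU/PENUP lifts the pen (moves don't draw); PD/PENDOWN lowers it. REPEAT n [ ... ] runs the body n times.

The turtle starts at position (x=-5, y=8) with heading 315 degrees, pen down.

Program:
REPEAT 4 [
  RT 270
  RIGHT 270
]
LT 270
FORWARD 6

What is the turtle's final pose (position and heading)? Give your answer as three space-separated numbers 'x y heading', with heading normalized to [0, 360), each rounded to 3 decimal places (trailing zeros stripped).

Answer: -9.243 3.757 225

Derivation:
Executing turtle program step by step:
Start: pos=(-5,8), heading=315, pen down
REPEAT 4 [
  -- iteration 1/4 --
  RT 270: heading 315 -> 45
  RT 270: heading 45 -> 135
  -- iteration 2/4 --
  RT 270: heading 135 -> 225
  RT 270: heading 225 -> 315
  -- iteration 3/4 --
  RT 270: heading 315 -> 45
  RT 270: heading 45 -> 135
  -- iteration 4/4 --
  RT 270: heading 135 -> 225
  RT 270: heading 225 -> 315
]
LT 270: heading 315 -> 225
FD 6: (-5,8) -> (-9.243,3.757) [heading=225, draw]
Final: pos=(-9.243,3.757), heading=225, 1 segment(s) drawn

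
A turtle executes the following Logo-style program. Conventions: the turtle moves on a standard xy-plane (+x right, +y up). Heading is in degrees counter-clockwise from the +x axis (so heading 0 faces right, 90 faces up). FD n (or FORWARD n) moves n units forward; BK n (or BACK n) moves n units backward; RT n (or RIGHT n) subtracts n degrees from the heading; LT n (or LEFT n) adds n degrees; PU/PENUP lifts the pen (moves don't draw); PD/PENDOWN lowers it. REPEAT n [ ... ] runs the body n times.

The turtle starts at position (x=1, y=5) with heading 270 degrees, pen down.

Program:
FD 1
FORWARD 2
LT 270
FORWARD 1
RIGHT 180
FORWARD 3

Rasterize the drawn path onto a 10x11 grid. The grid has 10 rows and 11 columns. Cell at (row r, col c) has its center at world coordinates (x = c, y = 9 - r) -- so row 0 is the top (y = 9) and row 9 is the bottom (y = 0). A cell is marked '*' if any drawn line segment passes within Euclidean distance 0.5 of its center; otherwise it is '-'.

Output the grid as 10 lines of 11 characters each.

Segment 0: (1,5) -> (1,4)
Segment 1: (1,4) -> (1,2)
Segment 2: (1,2) -> (-0,2)
Segment 3: (-0,2) -> (3,2)

Answer: -----------
-----------
-----------
-----------
-*---------
-*---------
-*---------
****-------
-----------
-----------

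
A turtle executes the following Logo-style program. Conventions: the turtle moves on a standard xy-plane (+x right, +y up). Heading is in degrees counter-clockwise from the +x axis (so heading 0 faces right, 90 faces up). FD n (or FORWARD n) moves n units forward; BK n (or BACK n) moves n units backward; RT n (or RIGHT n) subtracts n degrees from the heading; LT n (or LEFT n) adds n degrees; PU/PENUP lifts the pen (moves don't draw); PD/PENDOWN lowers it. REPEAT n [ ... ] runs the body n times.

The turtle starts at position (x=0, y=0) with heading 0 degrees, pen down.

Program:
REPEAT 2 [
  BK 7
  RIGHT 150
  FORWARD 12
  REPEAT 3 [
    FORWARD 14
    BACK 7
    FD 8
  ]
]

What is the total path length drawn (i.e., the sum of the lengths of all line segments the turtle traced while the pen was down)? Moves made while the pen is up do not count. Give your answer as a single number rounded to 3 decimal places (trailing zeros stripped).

Answer: 212

Derivation:
Executing turtle program step by step:
Start: pos=(0,0), heading=0, pen down
REPEAT 2 [
  -- iteration 1/2 --
  BK 7: (0,0) -> (-7,0) [heading=0, draw]
  RT 150: heading 0 -> 210
  FD 12: (-7,0) -> (-17.392,-6) [heading=210, draw]
  REPEAT 3 [
    -- iteration 1/3 --
    FD 14: (-17.392,-6) -> (-29.517,-13) [heading=210, draw]
    BK 7: (-29.517,-13) -> (-23.454,-9.5) [heading=210, draw]
    FD 8: (-23.454,-9.5) -> (-30.383,-13.5) [heading=210, draw]
    -- iteration 2/3 --
    FD 14: (-30.383,-13.5) -> (-42.507,-20.5) [heading=210, draw]
    BK 7: (-42.507,-20.5) -> (-36.445,-17) [heading=210, draw]
    FD 8: (-36.445,-17) -> (-43.373,-21) [heading=210, draw]
    -- iteration 3/3 --
    FD 14: (-43.373,-21) -> (-55.497,-28) [heading=210, draw]
    BK 7: (-55.497,-28) -> (-49.435,-24.5) [heading=210, draw]
    FD 8: (-49.435,-24.5) -> (-56.363,-28.5) [heading=210, draw]
  ]
  -- iteration 2/2 --
  BK 7: (-56.363,-28.5) -> (-50.301,-25) [heading=210, draw]
  RT 150: heading 210 -> 60
  FD 12: (-50.301,-25) -> (-44.301,-14.608) [heading=60, draw]
  REPEAT 3 [
    -- iteration 1/3 --
    FD 14: (-44.301,-14.608) -> (-37.301,-2.483) [heading=60, draw]
    BK 7: (-37.301,-2.483) -> (-40.801,-8.546) [heading=60, draw]
    FD 8: (-40.801,-8.546) -> (-36.801,-1.617) [heading=60, draw]
    -- iteration 2/3 --
    FD 14: (-36.801,-1.617) -> (-29.801,10.507) [heading=60, draw]
    BK 7: (-29.801,10.507) -> (-33.301,4.445) [heading=60, draw]
    FD 8: (-33.301,4.445) -> (-29.301,11.373) [heading=60, draw]
    -- iteration 3/3 --
    FD 14: (-29.301,11.373) -> (-22.301,23.497) [heading=60, draw]
    BK 7: (-22.301,23.497) -> (-25.801,17.435) [heading=60, draw]
    FD 8: (-25.801,17.435) -> (-21.801,24.363) [heading=60, draw]
  ]
]
Final: pos=(-21.801,24.363), heading=60, 22 segment(s) drawn

Segment lengths:
  seg 1: (0,0) -> (-7,0), length = 7
  seg 2: (-7,0) -> (-17.392,-6), length = 12
  seg 3: (-17.392,-6) -> (-29.517,-13), length = 14
  seg 4: (-29.517,-13) -> (-23.454,-9.5), length = 7
  seg 5: (-23.454,-9.5) -> (-30.383,-13.5), length = 8
  seg 6: (-30.383,-13.5) -> (-42.507,-20.5), length = 14
  seg 7: (-42.507,-20.5) -> (-36.445,-17), length = 7
  seg 8: (-36.445,-17) -> (-43.373,-21), length = 8
  seg 9: (-43.373,-21) -> (-55.497,-28), length = 14
  seg 10: (-55.497,-28) -> (-49.435,-24.5), length = 7
  seg 11: (-49.435,-24.5) -> (-56.363,-28.5), length = 8
  seg 12: (-56.363,-28.5) -> (-50.301,-25), length = 7
  seg 13: (-50.301,-25) -> (-44.301,-14.608), length = 12
  seg 14: (-44.301,-14.608) -> (-37.301,-2.483), length = 14
  seg 15: (-37.301,-2.483) -> (-40.801,-8.546), length = 7
  seg 16: (-40.801,-8.546) -> (-36.801,-1.617), length = 8
  seg 17: (-36.801,-1.617) -> (-29.801,10.507), length = 14
  seg 18: (-29.801,10.507) -> (-33.301,4.445), length = 7
  seg 19: (-33.301,4.445) -> (-29.301,11.373), length = 8
  seg 20: (-29.301,11.373) -> (-22.301,23.497), length = 14
  seg 21: (-22.301,23.497) -> (-25.801,17.435), length = 7
  seg 22: (-25.801,17.435) -> (-21.801,24.363), length = 8
Total = 212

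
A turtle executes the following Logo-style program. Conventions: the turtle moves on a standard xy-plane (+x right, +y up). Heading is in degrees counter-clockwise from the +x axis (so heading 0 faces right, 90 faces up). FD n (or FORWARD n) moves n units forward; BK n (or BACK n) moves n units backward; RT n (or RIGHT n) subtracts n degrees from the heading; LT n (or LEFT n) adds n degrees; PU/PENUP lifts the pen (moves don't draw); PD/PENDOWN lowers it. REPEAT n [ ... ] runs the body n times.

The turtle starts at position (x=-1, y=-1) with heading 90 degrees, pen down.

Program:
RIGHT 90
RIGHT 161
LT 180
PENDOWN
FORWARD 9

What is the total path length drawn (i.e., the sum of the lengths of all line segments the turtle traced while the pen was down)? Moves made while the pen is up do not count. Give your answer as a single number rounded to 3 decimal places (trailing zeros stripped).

Executing turtle program step by step:
Start: pos=(-1,-1), heading=90, pen down
RT 90: heading 90 -> 0
RT 161: heading 0 -> 199
LT 180: heading 199 -> 19
PD: pen down
FD 9: (-1,-1) -> (7.51,1.93) [heading=19, draw]
Final: pos=(7.51,1.93), heading=19, 1 segment(s) drawn

Segment lengths:
  seg 1: (-1,-1) -> (7.51,1.93), length = 9
Total = 9

Answer: 9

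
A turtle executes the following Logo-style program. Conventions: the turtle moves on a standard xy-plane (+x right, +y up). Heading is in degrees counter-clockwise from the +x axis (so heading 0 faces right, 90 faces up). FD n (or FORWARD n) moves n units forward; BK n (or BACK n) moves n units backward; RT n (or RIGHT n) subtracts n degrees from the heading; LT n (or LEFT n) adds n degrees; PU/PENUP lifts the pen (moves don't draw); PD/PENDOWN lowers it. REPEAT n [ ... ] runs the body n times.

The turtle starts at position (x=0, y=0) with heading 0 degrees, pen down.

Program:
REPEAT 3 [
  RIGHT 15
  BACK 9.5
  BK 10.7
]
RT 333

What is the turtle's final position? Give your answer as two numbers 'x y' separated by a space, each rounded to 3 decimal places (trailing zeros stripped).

Executing turtle program step by step:
Start: pos=(0,0), heading=0, pen down
REPEAT 3 [
  -- iteration 1/3 --
  RT 15: heading 0 -> 345
  BK 9.5: (0,0) -> (-9.176,2.459) [heading=345, draw]
  BK 10.7: (-9.176,2.459) -> (-19.512,5.228) [heading=345, draw]
  -- iteration 2/3 --
  RT 15: heading 345 -> 330
  BK 9.5: (-19.512,5.228) -> (-27.739,9.978) [heading=330, draw]
  BK 10.7: (-27.739,9.978) -> (-37.005,15.328) [heading=330, draw]
  -- iteration 3/3 --
  RT 15: heading 330 -> 315
  BK 9.5: (-37.005,15.328) -> (-43.723,22.046) [heading=315, draw]
  BK 10.7: (-43.723,22.046) -> (-51.289,29.612) [heading=315, draw]
]
RT 333: heading 315 -> 342
Final: pos=(-51.289,29.612), heading=342, 6 segment(s) drawn

Answer: -51.289 29.612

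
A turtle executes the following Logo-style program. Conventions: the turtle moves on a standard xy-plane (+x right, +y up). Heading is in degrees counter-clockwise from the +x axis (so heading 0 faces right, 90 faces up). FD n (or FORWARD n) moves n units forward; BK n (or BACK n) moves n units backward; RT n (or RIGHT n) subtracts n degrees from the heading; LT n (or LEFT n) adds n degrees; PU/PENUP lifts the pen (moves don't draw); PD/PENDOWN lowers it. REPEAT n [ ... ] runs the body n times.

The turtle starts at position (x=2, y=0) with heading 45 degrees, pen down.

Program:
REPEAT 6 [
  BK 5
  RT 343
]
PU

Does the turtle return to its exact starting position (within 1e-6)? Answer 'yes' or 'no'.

Answer: no

Derivation:
Executing turtle program step by step:
Start: pos=(2,0), heading=45, pen down
REPEAT 6 [
  -- iteration 1/6 --
  BK 5: (2,0) -> (-1.536,-3.536) [heading=45, draw]
  RT 343: heading 45 -> 62
  -- iteration 2/6 --
  BK 5: (-1.536,-3.536) -> (-3.883,-7.95) [heading=62, draw]
  RT 343: heading 62 -> 79
  -- iteration 3/6 --
  BK 5: (-3.883,-7.95) -> (-4.837,-12.858) [heading=79, draw]
  RT 343: heading 79 -> 96
  -- iteration 4/6 --
  BK 5: (-4.837,-12.858) -> (-4.314,-17.831) [heading=96, draw]
  RT 343: heading 96 -> 113
  -- iteration 5/6 --
  BK 5: (-4.314,-17.831) -> (-2.361,-22.434) [heading=113, draw]
  RT 343: heading 113 -> 130
  -- iteration 6/6 --
  BK 5: (-2.361,-22.434) -> (0.853,-26.264) [heading=130, draw]
  RT 343: heading 130 -> 147
]
PU: pen up
Final: pos=(0.853,-26.264), heading=147, 6 segment(s) drawn

Start position: (2, 0)
Final position: (0.853, -26.264)
Distance = 26.289; >= 1e-6 -> NOT closed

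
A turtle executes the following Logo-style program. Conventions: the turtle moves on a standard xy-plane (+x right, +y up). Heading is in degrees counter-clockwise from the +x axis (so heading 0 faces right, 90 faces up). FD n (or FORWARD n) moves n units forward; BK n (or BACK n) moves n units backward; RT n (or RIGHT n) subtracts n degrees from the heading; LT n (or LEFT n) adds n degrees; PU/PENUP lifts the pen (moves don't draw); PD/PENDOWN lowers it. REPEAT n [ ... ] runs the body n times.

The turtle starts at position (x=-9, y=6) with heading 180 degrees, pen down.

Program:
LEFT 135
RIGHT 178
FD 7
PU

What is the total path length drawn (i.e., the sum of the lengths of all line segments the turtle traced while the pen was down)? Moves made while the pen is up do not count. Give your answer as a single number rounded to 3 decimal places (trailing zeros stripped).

Executing turtle program step by step:
Start: pos=(-9,6), heading=180, pen down
LT 135: heading 180 -> 315
RT 178: heading 315 -> 137
FD 7: (-9,6) -> (-14.119,10.774) [heading=137, draw]
PU: pen up
Final: pos=(-14.119,10.774), heading=137, 1 segment(s) drawn

Segment lengths:
  seg 1: (-9,6) -> (-14.119,10.774), length = 7
Total = 7

Answer: 7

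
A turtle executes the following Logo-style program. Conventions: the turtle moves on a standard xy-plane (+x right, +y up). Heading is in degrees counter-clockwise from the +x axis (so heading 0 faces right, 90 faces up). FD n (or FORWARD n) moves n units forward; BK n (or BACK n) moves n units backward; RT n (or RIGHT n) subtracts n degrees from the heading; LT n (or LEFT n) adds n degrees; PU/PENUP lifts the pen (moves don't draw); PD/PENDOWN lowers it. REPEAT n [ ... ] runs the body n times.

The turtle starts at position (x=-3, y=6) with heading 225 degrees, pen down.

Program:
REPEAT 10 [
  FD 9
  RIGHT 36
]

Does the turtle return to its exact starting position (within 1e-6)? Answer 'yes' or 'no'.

Answer: yes

Derivation:
Executing turtle program step by step:
Start: pos=(-3,6), heading=225, pen down
REPEAT 10 [
  -- iteration 1/10 --
  FD 9: (-3,6) -> (-9.364,-0.364) [heading=225, draw]
  RT 36: heading 225 -> 189
  -- iteration 2/10 --
  FD 9: (-9.364,-0.364) -> (-18.253,-1.772) [heading=189, draw]
  RT 36: heading 189 -> 153
  -- iteration 3/10 --
  FD 9: (-18.253,-1.772) -> (-26.272,2.314) [heading=153, draw]
  RT 36: heading 153 -> 117
  -- iteration 4/10 --
  FD 9: (-26.272,2.314) -> (-30.358,10.333) [heading=117, draw]
  RT 36: heading 117 -> 81
  -- iteration 5/10 --
  FD 9: (-30.358,10.333) -> (-28.95,19.222) [heading=81, draw]
  RT 36: heading 81 -> 45
  -- iteration 6/10 --
  FD 9: (-28.95,19.222) -> (-22.586,25.586) [heading=45, draw]
  RT 36: heading 45 -> 9
  -- iteration 7/10 --
  FD 9: (-22.586,25.586) -> (-13.697,26.994) [heading=9, draw]
  RT 36: heading 9 -> 333
  -- iteration 8/10 --
  FD 9: (-13.697,26.994) -> (-5.678,22.908) [heading=333, draw]
  RT 36: heading 333 -> 297
  -- iteration 9/10 --
  FD 9: (-5.678,22.908) -> (-1.592,14.889) [heading=297, draw]
  RT 36: heading 297 -> 261
  -- iteration 10/10 --
  FD 9: (-1.592,14.889) -> (-3,6) [heading=261, draw]
  RT 36: heading 261 -> 225
]
Final: pos=(-3,6), heading=225, 10 segment(s) drawn

Start position: (-3, 6)
Final position: (-3, 6)
Distance = 0; < 1e-6 -> CLOSED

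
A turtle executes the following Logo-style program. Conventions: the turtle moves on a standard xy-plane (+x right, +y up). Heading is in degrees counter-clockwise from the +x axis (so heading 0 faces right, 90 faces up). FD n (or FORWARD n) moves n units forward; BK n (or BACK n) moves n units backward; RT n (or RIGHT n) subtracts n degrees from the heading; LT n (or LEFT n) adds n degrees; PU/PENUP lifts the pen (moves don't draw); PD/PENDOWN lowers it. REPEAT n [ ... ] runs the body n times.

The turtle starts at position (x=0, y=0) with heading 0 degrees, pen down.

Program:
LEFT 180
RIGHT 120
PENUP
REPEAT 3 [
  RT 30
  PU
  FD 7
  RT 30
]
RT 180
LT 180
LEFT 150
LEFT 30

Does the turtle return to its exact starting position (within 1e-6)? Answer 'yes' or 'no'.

Answer: no

Derivation:
Executing turtle program step by step:
Start: pos=(0,0), heading=0, pen down
LT 180: heading 0 -> 180
RT 120: heading 180 -> 60
PU: pen up
REPEAT 3 [
  -- iteration 1/3 --
  RT 30: heading 60 -> 30
  PU: pen up
  FD 7: (0,0) -> (6.062,3.5) [heading=30, move]
  RT 30: heading 30 -> 0
  -- iteration 2/3 --
  RT 30: heading 0 -> 330
  PU: pen up
  FD 7: (6.062,3.5) -> (12.124,0) [heading=330, move]
  RT 30: heading 330 -> 300
  -- iteration 3/3 --
  RT 30: heading 300 -> 270
  PU: pen up
  FD 7: (12.124,0) -> (12.124,-7) [heading=270, move]
  RT 30: heading 270 -> 240
]
RT 180: heading 240 -> 60
LT 180: heading 60 -> 240
LT 150: heading 240 -> 30
LT 30: heading 30 -> 60
Final: pos=(12.124,-7), heading=60, 0 segment(s) drawn

Start position: (0, 0)
Final position: (12.124, -7)
Distance = 14; >= 1e-6 -> NOT closed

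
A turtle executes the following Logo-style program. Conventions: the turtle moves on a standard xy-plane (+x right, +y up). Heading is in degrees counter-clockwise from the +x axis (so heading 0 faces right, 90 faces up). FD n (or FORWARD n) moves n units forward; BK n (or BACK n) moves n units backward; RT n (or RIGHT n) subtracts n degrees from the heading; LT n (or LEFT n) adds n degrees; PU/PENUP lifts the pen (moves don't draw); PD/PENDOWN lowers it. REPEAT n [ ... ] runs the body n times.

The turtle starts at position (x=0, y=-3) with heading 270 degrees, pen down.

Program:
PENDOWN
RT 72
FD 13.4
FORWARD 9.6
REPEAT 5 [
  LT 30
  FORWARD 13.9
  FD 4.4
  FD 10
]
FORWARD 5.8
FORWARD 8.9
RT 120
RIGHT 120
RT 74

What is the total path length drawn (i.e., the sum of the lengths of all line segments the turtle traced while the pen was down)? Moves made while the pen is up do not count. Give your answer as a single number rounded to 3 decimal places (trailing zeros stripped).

Executing turtle program step by step:
Start: pos=(0,-3), heading=270, pen down
PD: pen down
RT 72: heading 270 -> 198
FD 13.4: (0,-3) -> (-12.744,-7.141) [heading=198, draw]
FD 9.6: (-12.744,-7.141) -> (-21.874,-10.107) [heading=198, draw]
REPEAT 5 [
  -- iteration 1/5 --
  LT 30: heading 198 -> 228
  FD 13.9: (-21.874,-10.107) -> (-31.175,-20.437) [heading=228, draw]
  FD 4.4: (-31.175,-20.437) -> (-34.119,-23.707) [heading=228, draw]
  FD 10: (-34.119,-23.707) -> (-40.811,-31.138) [heading=228, draw]
  -- iteration 2/5 --
  LT 30: heading 228 -> 258
  FD 13.9: (-40.811,-31.138) -> (-43.701,-44.735) [heading=258, draw]
  FD 4.4: (-43.701,-44.735) -> (-44.615,-49.038) [heading=258, draw]
  FD 10: (-44.615,-49.038) -> (-46.695,-58.82) [heading=258, draw]
  -- iteration 3/5 --
  LT 30: heading 258 -> 288
  FD 13.9: (-46.695,-58.82) -> (-42.399,-72.04) [heading=288, draw]
  FD 4.4: (-42.399,-72.04) -> (-41.04,-76.224) [heading=288, draw]
  FD 10: (-41.04,-76.224) -> (-37.949,-85.735) [heading=288, draw]
  -- iteration 4/5 --
  LT 30: heading 288 -> 318
  FD 13.9: (-37.949,-85.735) -> (-27.62,-95.036) [heading=318, draw]
  FD 4.4: (-27.62,-95.036) -> (-24.35,-97.98) [heading=318, draw]
  FD 10: (-24.35,-97.98) -> (-16.918,-104.671) [heading=318, draw]
  -- iteration 5/5 --
  LT 30: heading 318 -> 348
  FD 13.9: (-16.918,-104.671) -> (-3.322,-107.561) [heading=348, draw]
  FD 4.4: (-3.322,-107.561) -> (0.982,-108.476) [heading=348, draw]
  FD 10: (0.982,-108.476) -> (10.763,-110.555) [heading=348, draw]
]
FD 5.8: (10.763,-110.555) -> (16.436,-111.761) [heading=348, draw]
FD 8.9: (16.436,-111.761) -> (25.142,-113.611) [heading=348, draw]
RT 120: heading 348 -> 228
RT 120: heading 228 -> 108
RT 74: heading 108 -> 34
Final: pos=(25.142,-113.611), heading=34, 19 segment(s) drawn

Segment lengths:
  seg 1: (0,-3) -> (-12.744,-7.141), length = 13.4
  seg 2: (-12.744,-7.141) -> (-21.874,-10.107), length = 9.6
  seg 3: (-21.874,-10.107) -> (-31.175,-20.437), length = 13.9
  seg 4: (-31.175,-20.437) -> (-34.119,-23.707), length = 4.4
  seg 5: (-34.119,-23.707) -> (-40.811,-31.138), length = 10
  seg 6: (-40.811,-31.138) -> (-43.701,-44.735), length = 13.9
  seg 7: (-43.701,-44.735) -> (-44.615,-49.038), length = 4.4
  seg 8: (-44.615,-49.038) -> (-46.695,-58.82), length = 10
  seg 9: (-46.695,-58.82) -> (-42.399,-72.04), length = 13.9
  seg 10: (-42.399,-72.04) -> (-41.04,-76.224), length = 4.4
  seg 11: (-41.04,-76.224) -> (-37.949,-85.735), length = 10
  seg 12: (-37.949,-85.735) -> (-27.62,-95.036), length = 13.9
  seg 13: (-27.62,-95.036) -> (-24.35,-97.98), length = 4.4
  seg 14: (-24.35,-97.98) -> (-16.918,-104.671), length = 10
  seg 15: (-16.918,-104.671) -> (-3.322,-107.561), length = 13.9
  seg 16: (-3.322,-107.561) -> (0.982,-108.476), length = 4.4
  seg 17: (0.982,-108.476) -> (10.763,-110.555), length = 10
  seg 18: (10.763,-110.555) -> (16.436,-111.761), length = 5.8
  seg 19: (16.436,-111.761) -> (25.142,-113.611), length = 8.9
Total = 179.2

Answer: 179.2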